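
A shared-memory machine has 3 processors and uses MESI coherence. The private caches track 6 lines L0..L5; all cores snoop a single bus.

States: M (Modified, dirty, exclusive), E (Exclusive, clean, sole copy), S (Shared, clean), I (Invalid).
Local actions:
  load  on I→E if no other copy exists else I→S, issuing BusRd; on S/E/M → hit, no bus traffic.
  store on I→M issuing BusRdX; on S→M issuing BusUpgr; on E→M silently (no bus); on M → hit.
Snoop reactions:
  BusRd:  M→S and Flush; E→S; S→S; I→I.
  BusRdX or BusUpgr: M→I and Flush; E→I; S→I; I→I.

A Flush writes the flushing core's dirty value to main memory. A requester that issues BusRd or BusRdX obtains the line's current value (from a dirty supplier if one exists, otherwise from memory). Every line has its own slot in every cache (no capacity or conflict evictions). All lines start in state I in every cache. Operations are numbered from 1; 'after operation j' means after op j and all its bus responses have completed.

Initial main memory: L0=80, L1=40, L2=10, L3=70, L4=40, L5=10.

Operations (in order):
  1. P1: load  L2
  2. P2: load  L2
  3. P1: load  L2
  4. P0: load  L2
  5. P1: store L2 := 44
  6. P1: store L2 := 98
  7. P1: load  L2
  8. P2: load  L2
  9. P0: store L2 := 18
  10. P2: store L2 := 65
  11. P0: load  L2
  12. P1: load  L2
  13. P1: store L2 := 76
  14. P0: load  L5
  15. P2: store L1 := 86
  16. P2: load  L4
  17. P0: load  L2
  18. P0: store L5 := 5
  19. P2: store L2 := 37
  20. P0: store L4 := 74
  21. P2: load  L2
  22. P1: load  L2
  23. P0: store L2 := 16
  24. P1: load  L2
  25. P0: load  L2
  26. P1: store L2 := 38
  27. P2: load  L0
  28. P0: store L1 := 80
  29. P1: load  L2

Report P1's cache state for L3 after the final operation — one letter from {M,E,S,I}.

step 1: P1: load  L2  ⟶  IEI  (L2)  txn=BusRd  M[L2]=10
step 2: P2: load  L2  ⟶  ISS  (L2)  txn=BusRd  M[L2]=10
step 3: P1: load  L2  ⟶  ISS  (L2)  txn=∅  M[L2]=10
step 4: P0: load  L2  ⟶  SSS  (L2)  txn=BusRd  M[L2]=10
step 5: P1: store L2 := 44  ⟶  IMI  (L2)  txn=BusUpgr  M[L2]=10
step 6: P1: store L2 := 98  ⟶  IMI  (L2)  txn=∅  M[L2]=10
step 7: P1: load  L2  ⟶  IMI  (L2)  txn=∅  M[L2]=10
step 8: P2: load  L2  ⟶  ISS  (L2)  txn=BusRd+Flush  M[L2]=98
step 9: P0: store L2 := 18  ⟶  MII  (L2)  txn=BusRdX  M[L2]=98
step 10: P2: store L2 := 65  ⟶  IIM  (L2)  txn=BusRdX+Flush  M[L2]=18
step 11: P0: load  L2  ⟶  SIS  (L2)  txn=BusRd+Flush  M[L2]=65
step 12: P1: load  L2  ⟶  SSS  (L2)  txn=BusRd  M[L2]=65
step 13: P1: store L2 := 76  ⟶  IMI  (L2)  txn=BusUpgr  M[L2]=65
step 14: P0: load  L5  ⟶  EII  (L5)  txn=BusRd  M[L5]=10
step 15: P2: store L1 := 86  ⟶  IIM  (L1)  txn=BusRdX  M[L1]=40
step 16: P2: load  L4  ⟶  IIE  (L4)  txn=BusRd  M[L4]=40
step 17: P0: load  L2  ⟶  SSI  (L2)  txn=BusRd+Flush  M[L2]=76
step 18: P0: store L5 := 5  ⟶  MII  (L5)  txn=∅  M[L5]=10
step 19: P2: store L2 := 37  ⟶  IIM  (L2)  txn=BusRdX  M[L2]=76
step 20: P0: store L4 := 74  ⟶  MII  (L4)  txn=BusRdX  M[L4]=40
step 21: P2: load  L2  ⟶  IIM  (L2)  txn=∅  M[L2]=76
step 22: P1: load  L2  ⟶  ISS  (L2)  txn=BusRd+Flush  M[L2]=37
step 23: P0: store L2 := 16  ⟶  MII  (L2)  txn=BusRdX  M[L2]=37
step 24: P1: load  L2  ⟶  SSI  (L2)  txn=BusRd+Flush  M[L2]=16
step 25: P0: load  L2  ⟶  SSI  (L2)  txn=∅  M[L2]=16
step 26: P1: store L2 := 38  ⟶  IMI  (L2)  txn=BusUpgr  M[L2]=16
step 27: P2: load  L0  ⟶  IIE  (L0)  txn=BusRd  M[L0]=80
step 28: P0: store L1 := 80  ⟶  MII  (L1)  txn=BusRdX+Flush  M[L1]=86
step 29: P1: load  L2  ⟶  IMI  (L2)  txn=∅  M[L2]=16

state = I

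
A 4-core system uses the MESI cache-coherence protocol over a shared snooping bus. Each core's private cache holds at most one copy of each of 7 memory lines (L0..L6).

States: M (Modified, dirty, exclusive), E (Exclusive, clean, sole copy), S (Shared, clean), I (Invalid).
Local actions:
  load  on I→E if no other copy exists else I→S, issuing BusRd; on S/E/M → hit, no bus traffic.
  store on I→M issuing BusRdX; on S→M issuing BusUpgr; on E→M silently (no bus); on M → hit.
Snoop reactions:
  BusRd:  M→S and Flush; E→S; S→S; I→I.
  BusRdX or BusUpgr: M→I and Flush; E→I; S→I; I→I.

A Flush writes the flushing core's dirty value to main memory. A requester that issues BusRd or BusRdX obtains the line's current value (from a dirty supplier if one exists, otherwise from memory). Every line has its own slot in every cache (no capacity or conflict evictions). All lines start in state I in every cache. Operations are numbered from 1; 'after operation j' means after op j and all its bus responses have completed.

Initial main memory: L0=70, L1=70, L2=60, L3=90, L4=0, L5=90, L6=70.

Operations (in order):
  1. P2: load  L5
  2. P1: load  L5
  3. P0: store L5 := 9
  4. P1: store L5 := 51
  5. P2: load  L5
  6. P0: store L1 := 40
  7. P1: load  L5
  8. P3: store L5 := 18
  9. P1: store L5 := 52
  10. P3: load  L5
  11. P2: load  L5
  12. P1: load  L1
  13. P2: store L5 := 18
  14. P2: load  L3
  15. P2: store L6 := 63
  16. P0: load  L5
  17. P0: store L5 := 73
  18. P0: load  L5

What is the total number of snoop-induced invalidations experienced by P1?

invalidations = 3

1. P2: load  L5  bus=[BusRd]  L5: P0=I P1=I P2=E P3=I  mem[L5]=90
2. P1: load  L5  bus=[BusRd]  L5: P0=I P1=S P2=S P3=I  mem[L5]=90
3. P0: store L5 := 9  bus=[BusRdX]  L5: P0=M P1=I P2=I P3=I  mem[L5]=90
4. P1: store L5 := 51  bus=[BusRdX,Flush]  L5: P0=I P1=M P2=I P3=I  mem[L5]=9
5. P2: load  L5  bus=[BusRd,Flush]  L5: P0=I P1=S P2=S P3=I  mem[L5]=51
6. P0: store L1 := 40  bus=[BusRdX]  L1: P0=M P1=I P2=I P3=I  mem[L1]=70
7. P1: load  L5  bus=[-]  L5: P0=I P1=S P2=S P3=I  mem[L5]=51
8. P3: store L5 := 18  bus=[BusRdX]  L5: P0=I P1=I P2=I P3=M  mem[L5]=51
9. P1: store L5 := 52  bus=[BusRdX,Flush]  L5: P0=I P1=M P2=I P3=I  mem[L5]=18
10. P3: load  L5  bus=[BusRd,Flush]  L5: P0=I P1=S P2=I P3=S  mem[L5]=52
11. P2: load  L5  bus=[BusRd]  L5: P0=I P1=S P2=S P3=S  mem[L5]=52
12. P1: load  L1  bus=[BusRd,Flush]  L1: P0=S P1=S P2=I P3=I  mem[L1]=40
13. P2: store L5 := 18  bus=[BusUpgr]  L5: P0=I P1=I P2=M P3=I  mem[L5]=52
14. P2: load  L3  bus=[BusRd]  L3: P0=I P1=I P2=E P3=I  mem[L3]=90
15. P2: store L6 := 63  bus=[BusRdX]  L6: P0=I P1=I P2=M P3=I  mem[L6]=70
16. P0: load  L5  bus=[BusRd,Flush]  L5: P0=S P1=I P2=S P3=I  mem[L5]=18
17. P0: store L5 := 73  bus=[BusUpgr]  L5: P0=M P1=I P2=I P3=I  mem[L5]=18
18. P0: load  L5  bus=[-]  L5: P0=M P1=I P2=I P3=I  mem[L5]=18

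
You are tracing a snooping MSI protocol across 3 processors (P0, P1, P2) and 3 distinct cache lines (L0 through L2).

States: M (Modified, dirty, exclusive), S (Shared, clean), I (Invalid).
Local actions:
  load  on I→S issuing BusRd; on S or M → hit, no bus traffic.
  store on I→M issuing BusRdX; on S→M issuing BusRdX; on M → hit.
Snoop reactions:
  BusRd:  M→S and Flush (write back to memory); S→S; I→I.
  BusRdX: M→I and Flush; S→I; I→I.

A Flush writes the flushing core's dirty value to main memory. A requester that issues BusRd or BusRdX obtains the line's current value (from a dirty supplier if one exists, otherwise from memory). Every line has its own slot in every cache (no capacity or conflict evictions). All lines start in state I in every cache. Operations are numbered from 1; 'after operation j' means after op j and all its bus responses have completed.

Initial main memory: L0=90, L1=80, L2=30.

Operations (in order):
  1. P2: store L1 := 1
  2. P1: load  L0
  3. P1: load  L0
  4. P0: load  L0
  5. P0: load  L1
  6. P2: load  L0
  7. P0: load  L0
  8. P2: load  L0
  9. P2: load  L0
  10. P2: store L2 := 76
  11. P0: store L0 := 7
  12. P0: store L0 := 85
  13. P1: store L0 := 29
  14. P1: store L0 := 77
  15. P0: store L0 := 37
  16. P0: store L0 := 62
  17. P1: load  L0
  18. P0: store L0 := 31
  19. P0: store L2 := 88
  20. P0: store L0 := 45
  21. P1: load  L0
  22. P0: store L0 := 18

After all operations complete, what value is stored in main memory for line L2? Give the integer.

  op1 P2: store L1 := 1 → I/I/M on L1; bus BusRdX; mem=80
  op2 P1: load  L0 → I/S/I on L0; bus BusRd; mem=90
  op3 P1: load  L0 → I/S/I on L0; bus (none); mem=90
  op4 P0: load  L0 → S/S/I on L0; bus BusRd; mem=90
  op5 P0: load  L1 → S/I/S on L1; bus BusRd Flush; mem=1
  op6 P2: load  L0 → S/S/S on L0; bus BusRd; mem=90
  op7 P0: load  L0 → S/S/S on L0; bus (none); mem=90
  op8 P2: load  L0 → S/S/S on L0; bus (none); mem=90
  op9 P2: load  L0 → S/S/S on L0; bus (none); mem=90
  op10 P2: store L2 := 76 → I/I/M on L2; bus BusRdX; mem=30
  op11 P0: store L0 := 7 → M/I/I on L0; bus BusRdX; mem=90
  op12 P0: store L0 := 85 → M/I/I on L0; bus (none); mem=90
  op13 P1: store L0 := 29 → I/M/I on L0; bus BusRdX Flush; mem=85
  op14 P1: store L0 := 77 → I/M/I on L0; bus (none); mem=85
  op15 P0: store L0 := 37 → M/I/I on L0; bus BusRdX Flush; mem=77
  op16 P0: store L0 := 62 → M/I/I on L0; bus (none); mem=77
  op17 P1: load  L0 → S/S/I on L0; bus BusRd Flush; mem=62
  op18 P0: store L0 := 31 → M/I/I on L0; bus BusRdX; mem=62
  op19 P0: store L2 := 88 → M/I/I on L2; bus BusRdX Flush; mem=76
  op20 P0: store L0 := 45 → M/I/I on L0; bus (none); mem=62
  op21 P1: load  L0 → S/S/I on L0; bus BusRd Flush; mem=45
  op22 P0: store L0 := 18 → M/I/I on L0; bus BusRdX; mem=45

memory[L2] = 76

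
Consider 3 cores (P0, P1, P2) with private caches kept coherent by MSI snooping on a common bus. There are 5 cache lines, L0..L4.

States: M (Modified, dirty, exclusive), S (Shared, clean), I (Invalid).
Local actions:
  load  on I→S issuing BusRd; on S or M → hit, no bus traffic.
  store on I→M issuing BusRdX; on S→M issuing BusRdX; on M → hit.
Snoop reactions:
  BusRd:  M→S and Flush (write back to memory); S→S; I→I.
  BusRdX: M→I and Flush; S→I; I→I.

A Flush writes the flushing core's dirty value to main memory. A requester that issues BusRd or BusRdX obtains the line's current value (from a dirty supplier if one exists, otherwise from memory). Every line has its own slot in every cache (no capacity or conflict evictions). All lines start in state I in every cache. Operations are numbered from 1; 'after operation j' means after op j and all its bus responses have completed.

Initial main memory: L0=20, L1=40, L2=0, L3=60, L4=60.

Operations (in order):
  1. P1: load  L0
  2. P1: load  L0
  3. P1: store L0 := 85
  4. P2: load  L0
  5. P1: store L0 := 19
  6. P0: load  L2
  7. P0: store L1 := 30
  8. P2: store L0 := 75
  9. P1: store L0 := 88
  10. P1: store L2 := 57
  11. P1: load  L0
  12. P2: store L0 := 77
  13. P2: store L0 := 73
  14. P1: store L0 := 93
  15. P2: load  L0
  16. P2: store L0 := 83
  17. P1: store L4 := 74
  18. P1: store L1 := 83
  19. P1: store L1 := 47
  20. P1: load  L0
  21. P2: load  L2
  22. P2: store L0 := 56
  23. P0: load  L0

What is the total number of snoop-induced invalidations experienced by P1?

[1] P1: load  L0 | P0:I, P1:S(20), P2:I | bus: BusRd
[2] P1: load  L0 | P0:I, P1:S(20), P2:I | bus: none
[3] P1: store L0 := 85 | P0:I, P1:M(85), P2:I | bus: BusRdX
[4] P2: load  L0 | P0:I, P1:S(85), P2:S(85) | bus: BusRd,Flush
[5] P1: store L0 := 19 | P0:I, P1:M(19), P2:I | bus: BusRdX
[6] P0: load  L2 | P0:S(0), P1:I, P2:I | bus: BusRd
[7] P0: store L1 := 30 | P0:M(30), P1:I, P2:I | bus: BusRdX
[8] P2: store L0 := 75 | P0:I, P1:I, P2:M(75) | bus: BusRdX,Flush
[9] P1: store L0 := 88 | P0:I, P1:M(88), P2:I | bus: BusRdX,Flush
[10] P1: store L2 := 57 | P0:I, P1:M(57), P2:I | bus: BusRdX
[11] P1: load  L0 | P0:I, P1:M(88), P2:I | bus: none
[12] P2: store L0 := 77 | P0:I, P1:I, P2:M(77) | bus: BusRdX,Flush
[13] P2: store L0 := 73 | P0:I, P1:I, P2:M(73) | bus: none
[14] P1: store L0 := 93 | P0:I, P1:M(93), P2:I | bus: BusRdX,Flush
[15] P2: load  L0 | P0:I, P1:S(93), P2:S(93) | bus: BusRd,Flush
[16] P2: store L0 := 83 | P0:I, P1:I, P2:M(83) | bus: BusRdX
[17] P1: store L4 := 74 | P0:I, P1:M(74), P2:I | bus: BusRdX
[18] P1: store L1 := 83 | P0:I, P1:M(83), P2:I | bus: BusRdX,Flush
[19] P1: store L1 := 47 | P0:I, P1:M(47), P2:I | bus: none
[20] P1: load  L0 | P0:I, P1:S(83), P2:S(83) | bus: BusRd,Flush
[21] P2: load  L2 | P0:I, P1:S(57), P2:S(57) | bus: BusRd,Flush
[22] P2: store L0 := 56 | P0:I, P1:I, P2:M(56) | bus: BusRdX
[23] P0: load  L0 | P0:S(56), P1:I, P2:S(56) | bus: BusRd,Flush

invalidations = 4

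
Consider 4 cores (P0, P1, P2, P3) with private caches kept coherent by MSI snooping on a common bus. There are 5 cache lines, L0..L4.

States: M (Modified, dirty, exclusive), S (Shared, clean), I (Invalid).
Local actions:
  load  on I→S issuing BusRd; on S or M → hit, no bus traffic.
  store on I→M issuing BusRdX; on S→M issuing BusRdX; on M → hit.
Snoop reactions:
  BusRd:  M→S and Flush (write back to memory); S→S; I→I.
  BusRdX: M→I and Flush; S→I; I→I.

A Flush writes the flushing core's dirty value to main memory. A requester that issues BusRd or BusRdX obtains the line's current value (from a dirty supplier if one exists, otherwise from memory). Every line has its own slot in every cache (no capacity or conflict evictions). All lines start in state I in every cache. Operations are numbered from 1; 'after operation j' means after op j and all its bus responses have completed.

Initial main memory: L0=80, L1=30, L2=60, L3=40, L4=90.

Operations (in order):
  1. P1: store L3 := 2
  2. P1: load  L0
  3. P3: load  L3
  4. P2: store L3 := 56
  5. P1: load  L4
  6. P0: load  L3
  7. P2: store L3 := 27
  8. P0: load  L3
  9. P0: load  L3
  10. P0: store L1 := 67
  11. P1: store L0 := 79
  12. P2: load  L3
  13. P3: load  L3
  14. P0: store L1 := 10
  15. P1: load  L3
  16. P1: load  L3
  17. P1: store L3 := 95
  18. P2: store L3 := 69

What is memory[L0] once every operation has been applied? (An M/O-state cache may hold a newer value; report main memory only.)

memory[L0] = 80

step 1: P1: store L3 := 2  ⟶  IMII  (L3)  txn=BusRdX  M[L3]=40
step 2: P1: load  L0  ⟶  ISII  (L0)  txn=BusRd  M[L0]=80
step 3: P3: load  L3  ⟶  ISIS  (L3)  txn=BusRd+Flush  M[L3]=2
step 4: P2: store L3 := 56  ⟶  IIMI  (L3)  txn=BusRdX  M[L3]=2
step 5: P1: load  L4  ⟶  ISII  (L4)  txn=BusRd  M[L4]=90
step 6: P0: load  L3  ⟶  SISI  (L3)  txn=BusRd+Flush  M[L3]=56
step 7: P2: store L3 := 27  ⟶  IIMI  (L3)  txn=BusRdX  M[L3]=56
step 8: P0: load  L3  ⟶  SISI  (L3)  txn=BusRd+Flush  M[L3]=27
step 9: P0: load  L3  ⟶  SISI  (L3)  txn=∅  M[L3]=27
step 10: P0: store L1 := 67  ⟶  MIII  (L1)  txn=BusRdX  M[L1]=30
step 11: P1: store L0 := 79  ⟶  IMII  (L0)  txn=BusRdX  M[L0]=80
step 12: P2: load  L3  ⟶  SISI  (L3)  txn=∅  M[L3]=27
step 13: P3: load  L3  ⟶  SISS  (L3)  txn=BusRd  M[L3]=27
step 14: P0: store L1 := 10  ⟶  MIII  (L1)  txn=∅  M[L1]=30
step 15: P1: load  L3  ⟶  SSSS  (L3)  txn=BusRd  M[L3]=27
step 16: P1: load  L3  ⟶  SSSS  (L3)  txn=∅  M[L3]=27
step 17: P1: store L3 := 95  ⟶  IMII  (L3)  txn=BusRdX  M[L3]=27
step 18: P2: store L3 := 69  ⟶  IIMI  (L3)  txn=BusRdX+Flush  M[L3]=95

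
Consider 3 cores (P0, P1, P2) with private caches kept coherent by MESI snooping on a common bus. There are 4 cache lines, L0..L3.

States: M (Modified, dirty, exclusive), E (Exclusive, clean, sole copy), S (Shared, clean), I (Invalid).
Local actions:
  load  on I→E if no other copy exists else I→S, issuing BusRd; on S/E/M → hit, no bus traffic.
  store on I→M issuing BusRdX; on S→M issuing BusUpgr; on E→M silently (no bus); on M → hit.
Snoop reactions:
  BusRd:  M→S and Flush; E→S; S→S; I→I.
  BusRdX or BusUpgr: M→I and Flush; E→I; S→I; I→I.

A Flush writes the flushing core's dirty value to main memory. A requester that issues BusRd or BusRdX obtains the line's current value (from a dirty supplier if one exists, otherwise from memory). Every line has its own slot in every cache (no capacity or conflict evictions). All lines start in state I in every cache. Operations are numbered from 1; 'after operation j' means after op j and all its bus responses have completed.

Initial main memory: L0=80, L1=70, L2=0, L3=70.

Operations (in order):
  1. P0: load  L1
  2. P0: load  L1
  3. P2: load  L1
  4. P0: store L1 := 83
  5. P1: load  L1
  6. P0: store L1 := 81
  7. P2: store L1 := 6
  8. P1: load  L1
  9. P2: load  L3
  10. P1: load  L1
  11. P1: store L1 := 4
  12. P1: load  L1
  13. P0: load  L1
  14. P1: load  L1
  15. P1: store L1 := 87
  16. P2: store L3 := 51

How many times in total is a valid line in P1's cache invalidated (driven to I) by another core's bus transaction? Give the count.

[1] P0: load  L1 | P0:E(70), P1:I, P2:I | bus: BusRd
[2] P0: load  L1 | P0:E(70), P1:I, P2:I | bus: none
[3] P2: load  L1 | P0:S(70), P1:I, P2:S(70) | bus: BusRd
[4] P0: store L1 := 83 | P0:M(83), P1:I, P2:I | bus: BusUpgr
[5] P1: load  L1 | P0:S(83), P1:S(83), P2:I | bus: BusRd,Flush
[6] P0: store L1 := 81 | P0:M(81), P1:I, P2:I | bus: BusUpgr
[7] P2: store L1 := 6 | P0:I, P1:I, P2:M(6) | bus: BusRdX,Flush
[8] P1: load  L1 | P0:I, P1:S(6), P2:S(6) | bus: BusRd,Flush
[9] P2: load  L3 | P0:I, P1:I, P2:E(70) | bus: BusRd
[10] P1: load  L1 | P0:I, P1:S(6), P2:S(6) | bus: none
[11] P1: store L1 := 4 | P0:I, P1:M(4), P2:I | bus: BusUpgr
[12] P1: load  L1 | P0:I, P1:M(4), P2:I | bus: none
[13] P0: load  L1 | P0:S(4), P1:S(4), P2:I | bus: BusRd,Flush
[14] P1: load  L1 | P0:S(4), P1:S(4), P2:I | bus: none
[15] P1: store L1 := 87 | P0:I, P1:M(87), P2:I | bus: BusUpgr
[16] P2: store L3 := 51 | P0:I, P1:I, P2:M(51) | bus: none

invalidations = 1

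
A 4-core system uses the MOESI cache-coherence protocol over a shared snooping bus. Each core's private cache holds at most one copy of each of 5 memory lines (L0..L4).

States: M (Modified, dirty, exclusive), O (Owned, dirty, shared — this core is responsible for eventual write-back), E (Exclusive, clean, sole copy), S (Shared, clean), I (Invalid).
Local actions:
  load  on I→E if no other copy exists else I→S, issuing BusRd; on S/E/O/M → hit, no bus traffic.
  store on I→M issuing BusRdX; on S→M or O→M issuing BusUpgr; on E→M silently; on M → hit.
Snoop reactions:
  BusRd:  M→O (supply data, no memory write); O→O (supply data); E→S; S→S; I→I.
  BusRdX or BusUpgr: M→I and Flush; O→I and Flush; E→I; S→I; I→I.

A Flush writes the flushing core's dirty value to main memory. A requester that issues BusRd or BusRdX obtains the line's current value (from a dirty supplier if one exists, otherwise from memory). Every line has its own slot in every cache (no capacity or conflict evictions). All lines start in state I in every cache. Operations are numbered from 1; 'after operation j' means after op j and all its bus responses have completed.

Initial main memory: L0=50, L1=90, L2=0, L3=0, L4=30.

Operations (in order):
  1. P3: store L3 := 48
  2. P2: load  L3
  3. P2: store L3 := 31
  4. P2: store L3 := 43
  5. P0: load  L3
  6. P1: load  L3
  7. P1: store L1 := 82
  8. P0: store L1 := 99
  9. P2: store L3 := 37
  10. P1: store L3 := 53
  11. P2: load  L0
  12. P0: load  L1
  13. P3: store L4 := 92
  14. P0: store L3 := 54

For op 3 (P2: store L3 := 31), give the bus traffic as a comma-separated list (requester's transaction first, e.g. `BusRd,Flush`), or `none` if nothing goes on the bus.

[1] P3: store L3 := 48 | P0:I, P1:I, P2:I, P3:M(48) | bus: BusRdX
[2] P2: load  L3 | P0:I, P1:I, P2:S(48), P3:O(48) | bus: BusRd
[3] P2: store L3 := 31 | P0:I, P1:I, P2:M(31), P3:I | bus: BusUpgr,Flush
[4] P2: store L3 := 43 | P0:I, P1:I, P2:M(43), P3:I | bus: none
[5] P0: load  L3 | P0:S(43), P1:I, P2:O(43), P3:I | bus: BusRd
[6] P1: load  L3 | P0:S(43), P1:S(43), P2:O(43), P3:I | bus: BusRd
[7] P1: store L1 := 82 | P0:I, P1:M(82), P2:I, P3:I | bus: BusRdX
[8] P0: store L1 := 99 | P0:M(99), P1:I, P2:I, P3:I | bus: BusRdX,Flush
[9] P2: store L3 := 37 | P0:I, P1:I, P2:M(37), P3:I | bus: BusUpgr
[10] P1: store L3 := 53 | P0:I, P1:M(53), P2:I, P3:I | bus: BusRdX,Flush
[11] P2: load  L0 | P0:I, P1:I, P2:E(50), P3:I | bus: BusRd
[12] P0: load  L1 | P0:M(99), P1:I, P2:I, P3:I | bus: none
[13] P3: store L4 := 92 | P0:I, P1:I, P2:I, P3:M(92) | bus: BusRdX
[14] P0: store L3 := 54 | P0:M(54), P1:I, P2:I, P3:I | bus: BusRdX,Flush

bus = BusUpgr,Flush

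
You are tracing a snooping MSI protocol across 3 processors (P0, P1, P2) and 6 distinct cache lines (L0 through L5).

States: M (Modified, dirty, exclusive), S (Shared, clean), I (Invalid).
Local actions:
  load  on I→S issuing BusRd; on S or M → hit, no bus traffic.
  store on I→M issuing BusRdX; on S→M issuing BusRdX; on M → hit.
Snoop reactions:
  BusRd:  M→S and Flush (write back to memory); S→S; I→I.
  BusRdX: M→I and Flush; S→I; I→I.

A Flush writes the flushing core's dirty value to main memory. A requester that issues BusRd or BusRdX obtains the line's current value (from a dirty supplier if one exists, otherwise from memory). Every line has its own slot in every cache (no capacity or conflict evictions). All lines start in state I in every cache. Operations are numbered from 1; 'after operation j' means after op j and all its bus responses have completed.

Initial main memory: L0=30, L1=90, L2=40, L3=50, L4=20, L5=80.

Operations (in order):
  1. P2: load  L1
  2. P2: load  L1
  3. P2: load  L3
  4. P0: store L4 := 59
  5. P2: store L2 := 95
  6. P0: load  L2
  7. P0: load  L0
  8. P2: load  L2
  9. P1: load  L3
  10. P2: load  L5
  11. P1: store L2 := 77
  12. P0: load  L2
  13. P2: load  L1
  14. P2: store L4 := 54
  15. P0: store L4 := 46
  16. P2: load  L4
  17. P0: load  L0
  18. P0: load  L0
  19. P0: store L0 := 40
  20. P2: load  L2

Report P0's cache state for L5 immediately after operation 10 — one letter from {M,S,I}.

  op1 P2: load  L1 → I/I/S on L1; bus BusRd; mem=90
  op2 P2: load  L1 → I/I/S on L1; bus (none); mem=90
  op3 P2: load  L3 → I/I/S on L3; bus BusRd; mem=50
  op4 P0: store L4 := 59 → M/I/I on L4; bus BusRdX; mem=20
  op5 P2: store L2 := 95 → I/I/M on L2; bus BusRdX; mem=40
  op6 P0: load  L2 → S/I/S on L2; bus BusRd Flush; mem=95
  op7 P0: load  L0 → S/I/I on L0; bus BusRd; mem=30
  op8 P2: load  L2 → S/I/S on L2; bus (none); mem=95
  op9 P1: load  L3 → I/S/S on L3; bus BusRd; mem=50
  op10 P2: load  L5 → I/I/S on L5; bus BusRd; mem=80
  op11 P1: store L2 := 77 → I/M/I on L2; bus BusRdX; mem=95
  op12 P0: load  L2 → S/S/I on L2; bus BusRd Flush; mem=77
  op13 P2: load  L1 → I/I/S on L1; bus (none); mem=90
  op14 P2: store L4 := 54 → I/I/M on L4; bus BusRdX Flush; mem=59
  op15 P0: store L4 := 46 → M/I/I on L4; bus BusRdX Flush; mem=54
  op16 P2: load  L4 → S/I/S on L4; bus BusRd Flush; mem=46
  op17 P0: load  L0 → S/I/I on L0; bus (none); mem=30
  op18 P0: load  L0 → S/I/I on L0; bus (none); mem=30
  op19 P0: store L0 := 40 → M/I/I on L0; bus BusRdX; mem=30
  op20 P2: load  L2 → S/S/S on L2; bus BusRd; mem=77

state = I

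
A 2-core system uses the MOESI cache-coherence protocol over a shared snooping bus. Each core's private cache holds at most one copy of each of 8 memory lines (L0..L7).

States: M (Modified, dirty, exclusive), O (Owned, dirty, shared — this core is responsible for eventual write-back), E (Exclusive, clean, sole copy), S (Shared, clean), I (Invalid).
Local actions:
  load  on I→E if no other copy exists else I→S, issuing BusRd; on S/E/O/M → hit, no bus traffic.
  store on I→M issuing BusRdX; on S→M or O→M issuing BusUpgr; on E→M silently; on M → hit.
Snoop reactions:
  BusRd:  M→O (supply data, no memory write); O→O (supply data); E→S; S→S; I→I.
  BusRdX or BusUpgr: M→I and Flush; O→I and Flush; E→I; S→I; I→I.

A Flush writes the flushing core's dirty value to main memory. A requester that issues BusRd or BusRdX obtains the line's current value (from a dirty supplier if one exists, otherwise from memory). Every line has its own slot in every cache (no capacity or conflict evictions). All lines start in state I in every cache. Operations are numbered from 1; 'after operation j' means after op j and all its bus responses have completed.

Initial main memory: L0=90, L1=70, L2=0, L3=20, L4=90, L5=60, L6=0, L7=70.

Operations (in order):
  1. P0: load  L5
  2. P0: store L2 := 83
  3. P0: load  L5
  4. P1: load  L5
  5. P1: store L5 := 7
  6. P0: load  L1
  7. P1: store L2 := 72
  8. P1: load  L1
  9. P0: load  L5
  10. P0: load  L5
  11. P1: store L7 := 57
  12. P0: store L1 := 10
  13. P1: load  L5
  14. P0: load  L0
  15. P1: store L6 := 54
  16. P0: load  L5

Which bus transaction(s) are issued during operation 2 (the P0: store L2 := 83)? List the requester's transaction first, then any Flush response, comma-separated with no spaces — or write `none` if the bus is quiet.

step 1: P0: load  L5  ⟶  EI  (L5)  txn=BusRd  M[L5]=60
step 2: P0: store L2 := 83  ⟶  MI  (L2)  txn=BusRdX  M[L2]=0
step 3: P0: load  L5  ⟶  EI  (L5)  txn=∅  M[L5]=60
step 4: P1: load  L5  ⟶  SS  (L5)  txn=BusRd  M[L5]=60
step 5: P1: store L5 := 7  ⟶  IM  (L5)  txn=BusUpgr  M[L5]=60
step 6: P0: load  L1  ⟶  EI  (L1)  txn=BusRd  M[L1]=70
step 7: P1: store L2 := 72  ⟶  IM  (L2)  txn=BusRdX+Flush  M[L2]=83
step 8: P1: load  L1  ⟶  SS  (L1)  txn=BusRd  M[L1]=70
step 9: P0: load  L5  ⟶  SO  (L5)  txn=BusRd  M[L5]=60
step 10: P0: load  L5  ⟶  SO  (L5)  txn=∅  M[L5]=60
step 11: P1: store L7 := 57  ⟶  IM  (L7)  txn=BusRdX  M[L7]=70
step 12: P0: store L1 := 10  ⟶  MI  (L1)  txn=BusUpgr  M[L1]=70
step 13: P1: load  L5  ⟶  SO  (L5)  txn=∅  M[L5]=60
step 14: P0: load  L0  ⟶  EI  (L0)  txn=BusRd  M[L0]=90
step 15: P1: store L6 := 54  ⟶  IM  (L6)  txn=BusRdX  M[L6]=0
step 16: P0: load  L5  ⟶  SO  (L5)  txn=∅  M[L5]=60

bus = BusRdX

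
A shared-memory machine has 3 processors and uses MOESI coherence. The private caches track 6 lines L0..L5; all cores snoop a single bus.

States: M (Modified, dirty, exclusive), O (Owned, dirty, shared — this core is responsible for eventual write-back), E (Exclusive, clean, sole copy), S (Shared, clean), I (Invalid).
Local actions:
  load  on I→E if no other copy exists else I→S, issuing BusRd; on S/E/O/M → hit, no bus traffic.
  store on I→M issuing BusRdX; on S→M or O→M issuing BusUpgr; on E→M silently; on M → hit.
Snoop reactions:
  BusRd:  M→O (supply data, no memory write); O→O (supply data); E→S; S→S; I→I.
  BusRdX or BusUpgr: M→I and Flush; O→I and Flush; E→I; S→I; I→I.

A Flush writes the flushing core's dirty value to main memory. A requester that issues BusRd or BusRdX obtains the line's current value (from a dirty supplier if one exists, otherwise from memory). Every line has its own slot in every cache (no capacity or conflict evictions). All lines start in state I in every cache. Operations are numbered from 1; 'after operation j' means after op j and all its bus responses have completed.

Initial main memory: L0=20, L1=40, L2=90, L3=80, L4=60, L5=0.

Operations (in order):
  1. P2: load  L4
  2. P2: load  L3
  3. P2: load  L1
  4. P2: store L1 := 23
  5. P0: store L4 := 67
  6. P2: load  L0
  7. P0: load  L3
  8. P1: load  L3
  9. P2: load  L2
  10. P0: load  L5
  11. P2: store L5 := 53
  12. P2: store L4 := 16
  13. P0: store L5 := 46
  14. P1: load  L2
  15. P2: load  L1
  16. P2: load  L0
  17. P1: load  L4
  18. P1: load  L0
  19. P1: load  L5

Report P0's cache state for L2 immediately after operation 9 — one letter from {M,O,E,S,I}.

step 1: P2: load  L4  ⟶  IIE  (L4)  txn=BusRd  M[L4]=60
step 2: P2: load  L3  ⟶  IIE  (L3)  txn=BusRd  M[L3]=80
step 3: P2: load  L1  ⟶  IIE  (L1)  txn=BusRd  M[L1]=40
step 4: P2: store L1 := 23  ⟶  IIM  (L1)  txn=∅  M[L1]=40
step 5: P0: store L4 := 67  ⟶  MII  (L4)  txn=BusRdX  M[L4]=60
step 6: P2: load  L0  ⟶  IIE  (L0)  txn=BusRd  M[L0]=20
step 7: P0: load  L3  ⟶  SIS  (L3)  txn=BusRd  M[L3]=80
step 8: P1: load  L3  ⟶  SSS  (L3)  txn=BusRd  M[L3]=80
step 9: P2: load  L2  ⟶  IIE  (L2)  txn=BusRd  M[L2]=90
step 10: P0: load  L5  ⟶  EII  (L5)  txn=BusRd  M[L5]=0
step 11: P2: store L5 := 53  ⟶  IIM  (L5)  txn=BusRdX  M[L5]=0
step 12: P2: store L4 := 16  ⟶  IIM  (L4)  txn=BusRdX+Flush  M[L4]=67
step 13: P0: store L5 := 46  ⟶  MII  (L5)  txn=BusRdX+Flush  M[L5]=53
step 14: P1: load  L2  ⟶  ISS  (L2)  txn=BusRd  M[L2]=90
step 15: P2: load  L1  ⟶  IIM  (L1)  txn=∅  M[L1]=40
step 16: P2: load  L0  ⟶  IIE  (L0)  txn=∅  M[L0]=20
step 17: P1: load  L4  ⟶  ISO  (L4)  txn=BusRd  M[L4]=67
step 18: P1: load  L0  ⟶  ISS  (L0)  txn=BusRd  M[L0]=20
step 19: P1: load  L5  ⟶  OSI  (L5)  txn=BusRd  M[L5]=53

state = I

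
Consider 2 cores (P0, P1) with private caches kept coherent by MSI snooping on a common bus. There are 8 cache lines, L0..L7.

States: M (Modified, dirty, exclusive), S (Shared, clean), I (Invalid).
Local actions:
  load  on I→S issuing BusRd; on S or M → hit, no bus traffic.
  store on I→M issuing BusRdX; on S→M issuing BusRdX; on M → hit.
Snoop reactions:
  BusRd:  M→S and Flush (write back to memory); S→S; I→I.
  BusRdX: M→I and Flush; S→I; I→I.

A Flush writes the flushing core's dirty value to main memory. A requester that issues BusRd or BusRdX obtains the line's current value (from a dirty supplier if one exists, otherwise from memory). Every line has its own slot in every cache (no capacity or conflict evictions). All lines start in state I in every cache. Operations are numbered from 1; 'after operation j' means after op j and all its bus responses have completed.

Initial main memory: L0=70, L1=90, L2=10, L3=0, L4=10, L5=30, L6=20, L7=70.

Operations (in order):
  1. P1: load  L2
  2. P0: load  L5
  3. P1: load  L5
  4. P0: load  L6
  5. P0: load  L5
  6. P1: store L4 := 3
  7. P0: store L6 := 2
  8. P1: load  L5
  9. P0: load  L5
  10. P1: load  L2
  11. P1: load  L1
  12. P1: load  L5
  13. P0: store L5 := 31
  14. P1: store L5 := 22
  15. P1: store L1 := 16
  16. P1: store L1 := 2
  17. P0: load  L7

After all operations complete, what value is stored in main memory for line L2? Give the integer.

  op1 P1: load  L2 → I/S on L2; bus BusRd; mem=10
  op2 P0: load  L5 → S/I on L5; bus BusRd; mem=30
  op3 P1: load  L5 → S/S on L5; bus BusRd; mem=30
  op4 P0: load  L6 → S/I on L6; bus BusRd; mem=20
  op5 P0: load  L5 → S/S on L5; bus (none); mem=30
  op6 P1: store L4 := 3 → I/M on L4; bus BusRdX; mem=10
  op7 P0: store L6 := 2 → M/I on L6; bus BusRdX; mem=20
  op8 P1: load  L5 → S/S on L5; bus (none); mem=30
  op9 P0: load  L5 → S/S on L5; bus (none); mem=30
  op10 P1: load  L2 → I/S on L2; bus (none); mem=10
  op11 P1: load  L1 → I/S on L1; bus BusRd; mem=90
  op12 P1: load  L5 → S/S on L5; bus (none); mem=30
  op13 P0: store L5 := 31 → M/I on L5; bus BusRdX; mem=30
  op14 P1: store L5 := 22 → I/M on L5; bus BusRdX Flush; mem=31
  op15 P1: store L1 := 16 → I/M on L1; bus BusRdX; mem=90
  op16 P1: store L1 := 2 → I/M on L1; bus (none); mem=90
  op17 P0: load  L7 → S/I on L7; bus BusRd; mem=70

memory[L2] = 10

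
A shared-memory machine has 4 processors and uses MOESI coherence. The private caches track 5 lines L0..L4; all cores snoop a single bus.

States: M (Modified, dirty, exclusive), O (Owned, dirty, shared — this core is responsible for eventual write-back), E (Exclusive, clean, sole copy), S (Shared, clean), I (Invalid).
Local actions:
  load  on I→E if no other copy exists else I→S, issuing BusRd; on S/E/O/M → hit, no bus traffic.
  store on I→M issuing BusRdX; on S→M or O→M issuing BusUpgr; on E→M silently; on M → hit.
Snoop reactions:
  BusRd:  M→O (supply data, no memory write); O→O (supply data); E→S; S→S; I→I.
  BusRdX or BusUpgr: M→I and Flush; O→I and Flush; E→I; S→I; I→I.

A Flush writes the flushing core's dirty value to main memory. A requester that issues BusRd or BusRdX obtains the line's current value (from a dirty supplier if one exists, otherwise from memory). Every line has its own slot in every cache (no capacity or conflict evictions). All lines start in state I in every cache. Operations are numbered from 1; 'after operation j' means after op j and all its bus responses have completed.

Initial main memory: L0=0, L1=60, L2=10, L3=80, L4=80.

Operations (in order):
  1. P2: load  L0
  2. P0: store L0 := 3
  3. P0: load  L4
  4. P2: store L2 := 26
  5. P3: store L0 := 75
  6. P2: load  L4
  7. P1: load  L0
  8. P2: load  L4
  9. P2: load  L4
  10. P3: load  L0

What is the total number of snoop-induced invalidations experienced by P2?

invalidations = 1

  op1 P2: load  L0 → I/I/E/I on L0; bus BusRd; mem=0
  op2 P0: store L0 := 3 → M/I/I/I on L0; bus BusRdX; mem=0
  op3 P0: load  L4 → E/I/I/I on L4; bus BusRd; mem=80
  op4 P2: store L2 := 26 → I/I/M/I on L2; bus BusRdX; mem=10
  op5 P3: store L0 := 75 → I/I/I/M on L0; bus BusRdX Flush; mem=3
  op6 P2: load  L4 → S/I/S/I on L4; bus BusRd; mem=80
  op7 P1: load  L0 → I/S/I/O on L0; bus BusRd; mem=3
  op8 P2: load  L4 → S/I/S/I on L4; bus (none); mem=80
  op9 P2: load  L4 → S/I/S/I on L4; bus (none); mem=80
  op10 P3: load  L0 → I/S/I/O on L0; bus (none); mem=3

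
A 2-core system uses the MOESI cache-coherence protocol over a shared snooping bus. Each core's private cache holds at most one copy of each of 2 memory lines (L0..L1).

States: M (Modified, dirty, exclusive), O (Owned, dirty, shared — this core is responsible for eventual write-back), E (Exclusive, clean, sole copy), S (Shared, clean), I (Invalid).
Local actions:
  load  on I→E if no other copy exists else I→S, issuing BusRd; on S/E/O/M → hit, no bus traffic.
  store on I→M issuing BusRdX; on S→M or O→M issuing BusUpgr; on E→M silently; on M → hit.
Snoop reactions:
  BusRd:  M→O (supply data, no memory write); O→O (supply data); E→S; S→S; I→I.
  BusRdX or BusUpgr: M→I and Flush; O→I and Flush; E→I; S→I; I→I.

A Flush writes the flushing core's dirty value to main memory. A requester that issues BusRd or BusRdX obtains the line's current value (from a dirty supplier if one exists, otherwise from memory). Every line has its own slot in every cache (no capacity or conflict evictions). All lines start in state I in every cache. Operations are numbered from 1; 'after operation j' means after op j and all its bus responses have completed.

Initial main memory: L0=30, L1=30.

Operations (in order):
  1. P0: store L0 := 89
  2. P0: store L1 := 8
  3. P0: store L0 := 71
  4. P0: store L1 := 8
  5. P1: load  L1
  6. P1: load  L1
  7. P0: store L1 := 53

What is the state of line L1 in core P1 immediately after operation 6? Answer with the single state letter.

  op1 P0: store L0 := 89 → M/I on L0; bus BusRdX; mem=30
  op2 P0: store L1 := 8 → M/I on L1; bus BusRdX; mem=30
  op3 P0: store L0 := 71 → M/I on L0; bus (none); mem=30
  op4 P0: store L1 := 8 → M/I on L1; bus (none); mem=30
  op5 P1: load  L1 → O/S on L1; bus BusRd; mem=30
  op6 P1: load  L1 → O/S on L1; bus (none); mem=30
  op7 P0: store L1 := 53 → M/I on L1; bus BusUpgr; mem=30

state = S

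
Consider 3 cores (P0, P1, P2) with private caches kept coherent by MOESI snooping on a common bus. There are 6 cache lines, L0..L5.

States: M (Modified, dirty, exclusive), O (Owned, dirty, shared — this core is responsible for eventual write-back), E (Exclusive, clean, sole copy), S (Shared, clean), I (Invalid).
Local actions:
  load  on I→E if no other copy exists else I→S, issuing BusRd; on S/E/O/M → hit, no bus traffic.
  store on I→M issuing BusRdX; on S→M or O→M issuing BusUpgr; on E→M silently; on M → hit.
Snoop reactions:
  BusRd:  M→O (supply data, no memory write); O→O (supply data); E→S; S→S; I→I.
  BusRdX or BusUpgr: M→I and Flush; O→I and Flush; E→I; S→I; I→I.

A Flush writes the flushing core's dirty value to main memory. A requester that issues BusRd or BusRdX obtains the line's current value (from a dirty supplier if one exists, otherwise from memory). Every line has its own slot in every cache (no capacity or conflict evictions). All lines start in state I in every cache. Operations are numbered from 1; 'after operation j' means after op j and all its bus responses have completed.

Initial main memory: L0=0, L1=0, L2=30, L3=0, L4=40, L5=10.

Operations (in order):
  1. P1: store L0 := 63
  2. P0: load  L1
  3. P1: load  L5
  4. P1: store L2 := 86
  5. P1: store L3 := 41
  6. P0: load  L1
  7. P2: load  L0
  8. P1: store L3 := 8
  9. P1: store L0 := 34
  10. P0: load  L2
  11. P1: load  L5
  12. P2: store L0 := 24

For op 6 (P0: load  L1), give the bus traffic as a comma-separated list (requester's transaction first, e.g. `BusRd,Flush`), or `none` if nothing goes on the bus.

[1] P1: store L0 := 63 | P0:I, P1:M(63), P2:I | bus: BusRdX
[2] P0: load  L1 | P0:E(0), P1:I, P2:I | bus: BusRd
[3] P1: load  L5 | P0:I, P1:E(10), P2:I | bus: BusRd
[4] P1: store L2 := 86 | P0:I, P1:M(86), P2:I | bus: BusRdX
[5] P1: store L3 := 41 | P0:I, P1:M(41), P2:I | bus: BusRdX
[6] P0: load  L1 | P0:E(0), P1:I, P2:I | bus: none
[7] P2: load  L0 | P0:I, P1:O(63), P2:S(63) | bus: BusRd
[8] P1: store L3 := 8 | P0:I, P1:M(8), P2:I | bus: none
[9] P1: store L0 := 34 | P0:I, P1:M(34), P2:I | bus: BusUpgr
[10] P0: load  L2 | P0:S(86), P1:O(86), P2:I | bus: BusRd
[11] P1: load  L5 | P0:I, P1:E(10), P2:I | bus: none
[12] P2: store L0 := 24 | P0:I, P1:I, P2:M(24) | bus: BusRdX,Flush

bus = none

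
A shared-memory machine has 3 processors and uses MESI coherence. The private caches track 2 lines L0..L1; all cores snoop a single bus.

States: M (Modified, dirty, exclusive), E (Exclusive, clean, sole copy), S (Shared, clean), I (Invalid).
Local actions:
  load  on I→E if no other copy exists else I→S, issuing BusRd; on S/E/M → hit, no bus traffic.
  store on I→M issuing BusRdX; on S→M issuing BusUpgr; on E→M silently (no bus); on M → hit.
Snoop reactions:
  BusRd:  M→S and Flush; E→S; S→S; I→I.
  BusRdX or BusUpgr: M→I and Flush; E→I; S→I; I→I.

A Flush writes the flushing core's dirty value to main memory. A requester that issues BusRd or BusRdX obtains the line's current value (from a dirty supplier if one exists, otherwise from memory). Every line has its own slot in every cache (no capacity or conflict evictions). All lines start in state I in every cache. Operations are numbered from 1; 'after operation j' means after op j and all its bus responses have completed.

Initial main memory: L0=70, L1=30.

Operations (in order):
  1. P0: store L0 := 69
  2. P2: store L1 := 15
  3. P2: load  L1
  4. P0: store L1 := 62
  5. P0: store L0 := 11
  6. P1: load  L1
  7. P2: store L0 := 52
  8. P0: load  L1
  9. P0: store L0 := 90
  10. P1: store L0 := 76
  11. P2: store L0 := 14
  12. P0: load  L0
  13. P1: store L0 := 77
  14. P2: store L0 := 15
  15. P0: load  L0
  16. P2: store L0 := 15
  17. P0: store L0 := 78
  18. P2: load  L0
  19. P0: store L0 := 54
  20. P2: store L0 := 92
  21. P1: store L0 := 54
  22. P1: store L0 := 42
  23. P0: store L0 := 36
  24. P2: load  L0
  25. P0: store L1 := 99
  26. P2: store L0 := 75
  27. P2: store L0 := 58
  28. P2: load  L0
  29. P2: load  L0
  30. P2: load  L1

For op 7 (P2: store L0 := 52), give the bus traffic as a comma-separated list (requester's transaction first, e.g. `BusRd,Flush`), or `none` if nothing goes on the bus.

1. P0: store L0 := 69  bus=[BusRdX]  L0: P0=M P1=I P2=I  mem[L0]=70
2. P2: store L1 := 15  bus=[BusRdX]  L1: P0=I P1=I P2=M  mem[L1]=30
3. P2: load  L1  bus=[-]  L1: P0=I P1=I P2=M  mem[L1]=30
4. P0: store L1 := 62  bus=[BusRdX,Flush]  L1: P0=M P1=I P2=I  mem[L1]=15
5. P0: store L0 := 11  bus=[-]  L0: P0=M P1=I P2=I  mem[L0]=70
6. P1: load  L1  bus=[BusRd,Flush]  L1: P0=S P1=S P2=I  mem[L1]=62
7. P2: store L0 := 52  bus=[BusRdX,Flush]  L0: P0=I P1=I P2=M  mem[L0]=11
8. P0: load  L1  bus=[-]  L1: P0=S P1=S P2=I  mem[L1]=62
9. P0: store L0 := 90  bus=[BusRdX,Flush]  L0: P0=M P1=I P2=I  mem[L0]=52
10. P1: store L0 := 76  bus=[BusRdX,Flush]  L0: P0=I P1=M P2=I  mem[L0]=90
11. P2: store L0 := 14  bus=[BusRdX,Flush]  L0: P0=I P1=I P2=M  mem[L0]=76
12. P0: load  L0  bus=[BusRd,Flush]  L0: P0=S P1=I P2=S  mem[L0]=14
13. P1: store L0 := 77  bus=[BusRdX]  L0: P0=I P1=M P2=I  mem[L0]=14
14. P2: store L0 := 15  bus=[BusRdX,Flush]  L0: P0=I P1=I P2=M  mem[L0]=77
15. P0: load  L0  bus=[BusRd,Flush]  L0: P0=S P1=I P2=S  mem[L0]=15
16. P2: store L0 := 15  bus=[BusUpgr]  L0: P0=I P1=I P2=M  mem[L0]=15
17. P0: store L0 := 78  bus=[BusRdX,Flush]  L0: P0=M P1=I P2=I  mem[L0]=15
18. P2: load  L0  bus=[BusRd,Flush]  L0: P0=S P1=I P2=S  mem[L0]=78
19. P0: store L0 := 54  bus=[BusUpgr]  L0: P0=M P1=I P2=I  mem[L0]=78
20. P2: store L0 := 92  bus=[BusRdX,Flush]  L0: P0=I P1=I P2=M  mem[L0]=54
21. P1: store L0 := 54  bus=[BusRdX,Flush]  L0: P0=I P1=M P2=I  mem[L0]=92
22. P1: store L0 := 42  bus=[-]  L0: P0=I P1=M P2=I  mem[L0]=92
23. P0: store L0 := 36  bus=[BusRdX,Flush]  L0: P0=M P1=I P2=I  mem[L0]=42
24. P2: load  L0  bus=[BusRd,Flush]  L0: P0=S P1=I P2=S  mem[L0]=36
25. P0: store L1 := 99  bus=[BusUpgr]  L1: P0=M P1=I P2=I  mem[L1]=62
26. P2: store L0 := 75  bus=[BusUpgr]  L0: P0=I P1=I P2=M  mem[L0]=36
27. P2: store L0 := 58  bus=[-]  L0: P0=I P1=I P2=M  mem[L0]=36
28. P2: load  L0  bus=[-]  L0: P0=I P1=I P2=M  mem[L0]=36
29. P2: load  L0  bus=[-]  L0: P0=I P1=I P2=M  mem[L0]=36
30. P2: load  L1  bus=[BusRd,Flush]  L1: P0=S P1=I P2=S  mem[L1]=99

bus = BusRdX,Flush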